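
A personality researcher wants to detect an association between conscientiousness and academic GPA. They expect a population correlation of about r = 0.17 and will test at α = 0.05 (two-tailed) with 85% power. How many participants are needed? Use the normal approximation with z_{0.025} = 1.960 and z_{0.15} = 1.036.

n = 308

Fisher's z: C = ½·ln((1+r)/(1−r)) = ½·ln(1.4096) = 0.1717.
n = ((z_{α/2} + z_β)/C)² + 3.
(1.960 + 1.036) / 0.1717 = 2.996 / 0.1717 = 17.449.
n = 17.449² + 3 = 304.47 + 3 = 307.5.
Round up.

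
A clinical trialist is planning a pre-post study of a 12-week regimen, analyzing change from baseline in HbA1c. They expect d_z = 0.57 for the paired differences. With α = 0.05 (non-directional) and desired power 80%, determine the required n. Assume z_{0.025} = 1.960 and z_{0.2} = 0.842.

For a paired (one-sample on differences) test: n = ((z_{α/2} + z_β) / d)².
z_{α/2} + z_β = 1.960 + 0.842 = 2.802.
n = (2.802 / 0.57)² = 4.916² = 24.16.
Round up.

n = 25 pairs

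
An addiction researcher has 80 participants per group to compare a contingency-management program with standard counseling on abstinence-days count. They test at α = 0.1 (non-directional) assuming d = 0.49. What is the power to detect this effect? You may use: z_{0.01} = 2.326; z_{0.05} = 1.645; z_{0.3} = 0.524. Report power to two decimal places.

For two equal groups, power = Φ(d·√(n/2) − z_{α/2}).
d·√(n/2) = 0.49 × √(80/2) = 0.49 × 6.325 = 3.099.
z_β = 3.099 − 1.645 = 1.454.
Power = Φ(1.454) = 0.927.

power ≈ 0.93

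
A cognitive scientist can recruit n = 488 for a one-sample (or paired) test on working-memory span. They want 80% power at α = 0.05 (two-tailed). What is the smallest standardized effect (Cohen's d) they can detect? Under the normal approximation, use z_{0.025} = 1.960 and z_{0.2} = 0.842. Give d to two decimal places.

For a single sample (or paired design) of n = 488: d_min = (z_{α/2} + z_β)/√n.
z-sum = 1.960 + 0.842 = 2.802.
d_min = 2.802 / √488 = 2.802 / 22.091 = 0.127.

d_min ≈ 0.13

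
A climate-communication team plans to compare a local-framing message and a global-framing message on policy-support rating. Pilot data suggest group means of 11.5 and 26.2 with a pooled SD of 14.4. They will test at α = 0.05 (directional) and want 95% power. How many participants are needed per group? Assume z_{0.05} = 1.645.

Cohen's d = |M₁ − M₂| / SD_pooled = |11.5 − 26.2| / 14.4 = 14.7 / 14.4 = 1.021.
For two independent groups with equal n: n = 2·((z_{α} + z_β) / d)².
z_{α} + z_β = 1.645 + 1.645 = 3.290.
n = 2 × (3.290 / 1.021)² = 2 × 3.222² = 2 × 10.38 = 20.8.
Round up to the next whole participant.

n = 21 per group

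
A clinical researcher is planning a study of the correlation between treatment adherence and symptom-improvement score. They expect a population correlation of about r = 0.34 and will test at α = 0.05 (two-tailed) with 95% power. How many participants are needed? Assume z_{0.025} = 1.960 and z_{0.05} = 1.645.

n = 107

Fisher's z: C = ½·ln((1+r)/(1−r)) = ½·ln(2.0303) = 0.3541.
n = ((z_{α/2} + z_β)/C)² + 3.
(1.960 + 1.645) / 0.3541 = 3.605 / 0.3541 = 10.181.
n = 10.181² + 3 = 103.65 + 3 = 106.6.
Round up.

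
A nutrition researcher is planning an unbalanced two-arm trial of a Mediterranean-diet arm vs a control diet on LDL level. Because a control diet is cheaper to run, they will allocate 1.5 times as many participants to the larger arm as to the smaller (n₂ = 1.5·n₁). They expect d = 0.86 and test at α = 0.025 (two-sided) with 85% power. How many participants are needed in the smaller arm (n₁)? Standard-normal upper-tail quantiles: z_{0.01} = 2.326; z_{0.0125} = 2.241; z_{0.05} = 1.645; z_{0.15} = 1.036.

n₁ = 25

With allocation ratio k = n₂/n₁ = 1.5, Var(x̄₁−x̄₂) = σ²(1/n₁ + 1/(k·n₁)) = σ²·(k+1)/(k·n₁).
So n₁ = (1 + 1/k)·((z_{α/2} + z_β)/d)² = 1.667 × (3.277/0.86)².
n₁ = 1.667 × 14.52 = 24.2.
Round up: n₁ = 25, giving n₂ = ⌈1.5 × 25⌉ = ⌈37.5⌉ = 38.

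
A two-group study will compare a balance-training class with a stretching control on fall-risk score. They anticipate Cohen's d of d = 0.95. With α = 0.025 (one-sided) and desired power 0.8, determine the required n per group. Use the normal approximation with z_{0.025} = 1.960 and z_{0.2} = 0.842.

n = 18 per group

For two independent groups with equal n: n = 2·((z_{α} + z_β) / d)².
z_{α} + z_β = 1.960 + 0.842 = 2.802.
n = 2 × (2.802 / 0.95)² = 2 × 2.949² = 2 × 8.70 = 17.4.
Round up to the next whole participant.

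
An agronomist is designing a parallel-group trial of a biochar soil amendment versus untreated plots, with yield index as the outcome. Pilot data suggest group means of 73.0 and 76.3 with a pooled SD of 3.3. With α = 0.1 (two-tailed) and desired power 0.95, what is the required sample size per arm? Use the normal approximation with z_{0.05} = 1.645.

Cohen's d = |M₁ − M₂| / SD_pooled = |73.0 − 76.3| / 3.3 = 3.3 / 3.3 = 1.000.
For two independent groups with equal n: n = 2·((z_{α/2} + z_β) / d)².
z_{α/2} + z_β = 1.645 + 1.645 = 3.290.
n = 2 × (3.290 / 1.000)² = 2 × 3.290² = 2 × 10.82 = 21.6.
Round up to the next whole participant.

n = 22 per group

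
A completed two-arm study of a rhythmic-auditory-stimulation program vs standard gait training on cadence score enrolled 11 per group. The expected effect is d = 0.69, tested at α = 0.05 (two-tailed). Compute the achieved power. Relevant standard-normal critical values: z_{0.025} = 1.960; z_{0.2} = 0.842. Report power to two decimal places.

power ≈ 0.37

For two equal groups, power = Φ(d·√(n/2) − z_{α/2}).
d·√(n/2) = 0.69 × √(11/2) = 0.69 × 2.345 = 1.618.
z_β = 1.618 − 1.960 = -0.342.
Power = Φ(-0.342) = 0.366.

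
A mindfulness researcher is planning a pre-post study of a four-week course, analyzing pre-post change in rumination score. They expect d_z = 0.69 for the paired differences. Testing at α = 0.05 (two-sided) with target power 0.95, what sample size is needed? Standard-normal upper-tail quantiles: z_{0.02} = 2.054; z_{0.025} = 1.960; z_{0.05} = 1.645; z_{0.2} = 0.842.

n = 28 pairs

For a paired (one-sample on differences) test: n = ((z_{α/2} + z_β) / d)².
z_{α/2} + z_β = 1.960 + 1.645 = 3.605.
n = (3.605 / 0.69)² = 5.225² = 27.30.
Round up.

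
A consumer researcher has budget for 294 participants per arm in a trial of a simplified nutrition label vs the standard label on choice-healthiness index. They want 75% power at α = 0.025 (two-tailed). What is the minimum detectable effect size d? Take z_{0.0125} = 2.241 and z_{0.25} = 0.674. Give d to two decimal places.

For two independent groups of n = 294 each: d_min = (z_{α/2} + z_β)·√(2/n).
z-sum = 2.241 + 0.674 = 2.915.
d_min = 2.915 × √(2/294) = 2.915 × 0.0825 = 0.240.

d_min ≈ 0.24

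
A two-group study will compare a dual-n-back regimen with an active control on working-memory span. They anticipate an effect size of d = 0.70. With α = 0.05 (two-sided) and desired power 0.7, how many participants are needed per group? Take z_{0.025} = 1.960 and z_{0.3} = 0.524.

n = 26 per group

For two independent groups with equal n: n = 2·((z_{α/2} + z_β) / d)².
z_{α/2} + z_β = 1.960 + 0.524 = 2.484.
n = 2 × (2.484 / 0.70)² = 2 × 3.549² = 2 × 12.59 = 25.2.
Round up to the next whole participant.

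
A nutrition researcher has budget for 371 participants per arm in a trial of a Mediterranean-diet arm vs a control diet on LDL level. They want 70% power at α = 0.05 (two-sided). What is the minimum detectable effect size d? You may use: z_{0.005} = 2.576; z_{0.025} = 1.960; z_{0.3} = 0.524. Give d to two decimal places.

d_min ≈ 0.18

For two independent groups of n = 371 each: d_min = (z_{α/2} + z_β)·√(2/n).
z-sum = 1.960 + 0.524 = 2.484.
d_min = 2.484 × √(2/371) = 2.484 × 0.0734 = 0.182.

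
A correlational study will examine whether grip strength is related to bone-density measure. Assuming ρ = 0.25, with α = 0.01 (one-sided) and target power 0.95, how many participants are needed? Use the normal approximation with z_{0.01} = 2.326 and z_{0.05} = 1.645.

Fisher's z: C = ½·ln((1+r)/(1−r)) = ½·ln(1.6667) = 0.2554.
n = ((z_{α} + z_β)/C)² + 3.
(2.326 + 1.645) / 0.2554 = 3.971 / 0.2554 = 15.548.
n = 15.548² + 3 = 241.75 + 3 = 244.7.
Round up.

n = 245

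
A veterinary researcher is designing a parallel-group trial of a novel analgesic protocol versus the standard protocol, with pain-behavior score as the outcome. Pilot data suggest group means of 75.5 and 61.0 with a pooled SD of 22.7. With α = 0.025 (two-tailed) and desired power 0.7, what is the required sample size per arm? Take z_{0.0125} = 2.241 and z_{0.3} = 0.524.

Cohen's d = |M₁ − M₂| / SD_pooled = |75.5 − 61.0| / 22.7 = 14.5 / 22.7 = 0.639.
For two independent groups with equal n: n = 2·((z_{α/2} + z_β) / d)².
z_{α/2} + z_β = 2.241 + 0.524 = 2.765.
n = 2 × (2.765 / 0.639)² = 2 × 4.327² = 2 × 18.72 = 37.4.
Round up to the next whole participant.

n = 38 per group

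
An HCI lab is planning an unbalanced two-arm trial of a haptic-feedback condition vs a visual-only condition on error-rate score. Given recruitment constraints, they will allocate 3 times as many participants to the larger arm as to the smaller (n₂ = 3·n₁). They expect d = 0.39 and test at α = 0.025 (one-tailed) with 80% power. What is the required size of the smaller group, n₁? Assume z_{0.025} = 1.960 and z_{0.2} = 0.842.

With allocation ratio k = n₂/n₁ = 3, Var(x̄₁−x̄₂) = σ²(1/n₁ + 1/(k·n₁)) = σ²·(k+1)/(k·n₁).
So n₁ = (1 + 1/k)·((z_{α} + z_β)/d)² = 1.333 × (2.802/0.39)².
n₁ = 1.333 × 51.62 = 68.8.
Round up: n₁ = 69, giving n₂ = 3 × 69 = 207.

n₁ = 69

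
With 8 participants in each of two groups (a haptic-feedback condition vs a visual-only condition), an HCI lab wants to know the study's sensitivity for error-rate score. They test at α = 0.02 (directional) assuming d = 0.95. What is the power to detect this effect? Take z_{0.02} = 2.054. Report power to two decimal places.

For two equal groups, power = Φ(d·√(n/2) − z_{α}).
d·√(n/2) = 0.95 × √(8/2) = 0.95 × 2.000 = 1.900.
z_β = 1.900 − 2.054 = -0.154.
Power = Φ(-0.154) = 0.439.

power ≈ 0.44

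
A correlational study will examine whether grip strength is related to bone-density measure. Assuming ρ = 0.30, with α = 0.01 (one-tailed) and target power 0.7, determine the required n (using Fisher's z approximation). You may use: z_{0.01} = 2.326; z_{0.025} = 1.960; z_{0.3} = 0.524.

Fisher's z: C = ½·ln((1+r)/(1−r)) = ½·ln(1.8571) = 0.3095.
n = ((z_{α} + z_β)/C)² + 3.
(2.326 + 0.524) / 0.3095 = 2.850 / 0.3095 = 9.208.
n = 9.208² + 3 = 84.79 + 3 = 87.8.
Round up.

n = 88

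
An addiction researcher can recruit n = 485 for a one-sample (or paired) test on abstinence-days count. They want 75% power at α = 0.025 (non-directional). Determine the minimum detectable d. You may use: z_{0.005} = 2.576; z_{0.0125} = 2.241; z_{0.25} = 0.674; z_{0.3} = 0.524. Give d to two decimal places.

d_min ≈ 0.13

For a single sample (or paired design) of n = 485: d_min = (z_{α/2} + z_β)/√n.
z-sum = 2.241 + 0.674 = 2.915.
d_min = 2.915 / √485 = 2.915 / 22.023 = 0.132.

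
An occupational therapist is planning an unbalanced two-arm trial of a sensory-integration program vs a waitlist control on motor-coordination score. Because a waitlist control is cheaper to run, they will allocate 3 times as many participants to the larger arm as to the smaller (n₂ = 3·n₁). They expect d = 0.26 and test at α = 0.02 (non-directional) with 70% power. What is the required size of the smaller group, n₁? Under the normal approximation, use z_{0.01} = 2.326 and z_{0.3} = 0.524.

With allocation ratio k = n₂/n₁ = 3, Var(x̄₁−x̄₂) = σ²(1/n₁ + 1/(k·n₁)) = σ²·(k+1)/(k·n₁).
So n₁ = (1 + 1/k)·((z_{α/2} + z_β)/d)² = 1.333 × (2.850/0.26)².
n₁ = 1.333 × 120.16 = 160.2.
Round up: n₁ = 161, giving n₂ = 3 × 161 = 483.

n₁ = 161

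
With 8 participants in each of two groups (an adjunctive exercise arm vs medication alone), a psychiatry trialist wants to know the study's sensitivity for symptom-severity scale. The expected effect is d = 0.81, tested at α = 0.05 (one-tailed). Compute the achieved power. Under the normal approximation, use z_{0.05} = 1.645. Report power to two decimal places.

power ≈ 0.49

For two equal groups, power = Φ(d·√(n/2) − z_{α}).
d·√(n/2) = 0.81 × √(8/2) = 0.81 × 2.000 = 1.620.
z_β = 1.620 − 1.645 = -0.025.
Power = Φ(-0.025) = 0.490.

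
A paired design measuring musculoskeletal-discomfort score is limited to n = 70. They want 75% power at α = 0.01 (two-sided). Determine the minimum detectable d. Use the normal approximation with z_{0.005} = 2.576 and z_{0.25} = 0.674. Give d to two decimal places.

d_min ≈ 0.39

For a single sample (or paired design) of n = 70: d_min = (z_{α/2} + z_β)/√n.
z-sum = 2.576 + 0.674 = 3.250.
d_min = 3.250 / √70 = 3.250 / 8.367 = 0.388.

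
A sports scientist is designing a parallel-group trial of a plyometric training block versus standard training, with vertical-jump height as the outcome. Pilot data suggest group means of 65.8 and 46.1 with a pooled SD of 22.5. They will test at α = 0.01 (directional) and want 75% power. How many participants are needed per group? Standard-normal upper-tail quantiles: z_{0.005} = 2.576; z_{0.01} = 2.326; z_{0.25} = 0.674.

Cohen's d = |M₁ − M₂| / SD_pooled = |65.8 − 46.1| / 22.5 = 19.7 / 22.5 = 0.876.
For two independent groups with equal n: n = 2·((z_{α} + z_β) / d)².
z_{α} + z_β = 2.326 + 0.674 = 3.000.
n = 2 × (3.000 / 0.876)² = 2 × 3.425² = 2 × 11.73 = 23.5.
Round up to the next whole participant.

n = 24 per group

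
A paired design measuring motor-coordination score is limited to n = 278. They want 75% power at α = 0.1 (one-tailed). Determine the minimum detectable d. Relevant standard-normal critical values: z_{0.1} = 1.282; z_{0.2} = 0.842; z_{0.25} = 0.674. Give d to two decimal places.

For a single sample (or paired design) of n = 278: d_min = (z_{α} + z_β)/√n.
z-sum = 1.282 + 0.674 = 1.956.
d_min = 1.956 / √278 = 1.956 / 16.673 = 0.117.

d_min ≈ 0.12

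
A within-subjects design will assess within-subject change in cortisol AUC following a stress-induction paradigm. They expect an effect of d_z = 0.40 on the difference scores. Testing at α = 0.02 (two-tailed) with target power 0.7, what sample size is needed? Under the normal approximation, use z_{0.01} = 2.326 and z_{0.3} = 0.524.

For a paired (one-sample on differences) test: n = ((z_{α/2} + z_β) / d)².
z_{α/2} + z_β = 2.326 + 0.524 = 2.850.
n = (2.850 / 0.40)² = 7.125² = 50.77.
Round up.

n = 51 pairs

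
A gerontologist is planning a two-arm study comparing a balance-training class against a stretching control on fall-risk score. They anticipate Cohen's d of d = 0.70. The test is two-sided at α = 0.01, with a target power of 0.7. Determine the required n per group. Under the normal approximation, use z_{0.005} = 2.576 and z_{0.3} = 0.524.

For two independent groups with equal n: n = 2·((z_{α/2} + z_β) / d)².
z_{α/2} + z_β = 2.576 + 0.524 = 3.100.
n = 2 × (3.100 / 0.70)² = 2 × 4.429² = 2 × 19.61 = 39.2.
Round up to the next whole participant.

n = 40 per group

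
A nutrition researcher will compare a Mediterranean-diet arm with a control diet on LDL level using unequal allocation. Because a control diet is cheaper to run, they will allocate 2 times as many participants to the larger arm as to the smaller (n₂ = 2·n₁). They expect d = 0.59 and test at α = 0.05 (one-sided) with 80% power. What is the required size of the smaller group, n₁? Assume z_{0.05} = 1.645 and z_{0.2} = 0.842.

n₁ = 27

With allocation ratio k = n₂/n₁ = 2, Var(x̄₁−x̄₂) = σ²(1/n₁ + 1/(k·n₁)) = σ²·(k+1)/(k·n₁).
So n₁ = (1 + 1/k)·((z_{α} + z_β)/d)² = 1.500 × (2.487/0.59)².
n₁ = 1.500 × 17.77 = 26.7.
Round up: n₁ = 27, giving n₂ = 2 × 27 = 54.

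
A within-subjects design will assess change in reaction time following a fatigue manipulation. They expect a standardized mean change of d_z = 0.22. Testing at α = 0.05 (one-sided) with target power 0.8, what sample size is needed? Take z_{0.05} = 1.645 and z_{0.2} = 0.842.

n = 128 pairs

For a paired (one-sample on differences) test: n = ((z_{α} + z_β) / d)².
z_{α} + z_β = 1.645 + 0.842 = 2.487.
n = (2.487 / 0.22)² = 11.305² = 127.79.
Round up.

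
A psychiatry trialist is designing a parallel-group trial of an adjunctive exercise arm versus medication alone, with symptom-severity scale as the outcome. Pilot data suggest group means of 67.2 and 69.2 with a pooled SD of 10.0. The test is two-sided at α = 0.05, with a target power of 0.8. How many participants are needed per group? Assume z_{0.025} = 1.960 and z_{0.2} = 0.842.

Cohen's d = |M₁ − M₂| / SD_pooled = |67.2 − 69.2| / 10.0 = 2.0 / 10.0 = 0.200.
For two independent groups with equal n: n = 2·((z_{α/2} + z_β) / d)².
z_{α/2} + z_β = 1.960 + 0.842 = 2.802.
n = 2 × (2.802 / 0.200)² = 2 × 14.010² = 2 × 196.28 = 392.6.
Round up to the next whole participant.

n = 393 per group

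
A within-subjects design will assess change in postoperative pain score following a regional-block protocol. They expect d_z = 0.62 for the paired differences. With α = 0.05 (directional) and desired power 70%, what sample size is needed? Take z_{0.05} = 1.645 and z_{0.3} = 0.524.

n = 13 pairs

For a paired (one-sample on differences) test: n = ((z_{α} + z_β) / d)².
z_{α} + z_β = 1.645 + 0.524 = 2.169.
n = (2.169 / 0.62)² = 3.498² = 12.24.
Round up.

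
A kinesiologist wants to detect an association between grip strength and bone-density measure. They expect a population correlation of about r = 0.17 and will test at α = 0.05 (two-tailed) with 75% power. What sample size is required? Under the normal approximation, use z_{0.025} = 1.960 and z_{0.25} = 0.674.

n = 239

Fisher's z: C = ½·ln((1+r)/(1−r)) = ½·ln(1.4096) = 0.1717.
n = ((z_{α/2} + z_β)/C)² + 3.
(1.960 + 0.674) / 0.1717 = 2.634 / 0.1717 = 15.341.
n = 15.341² + 3 = 235.34 + 3 = 238.3.
Round up.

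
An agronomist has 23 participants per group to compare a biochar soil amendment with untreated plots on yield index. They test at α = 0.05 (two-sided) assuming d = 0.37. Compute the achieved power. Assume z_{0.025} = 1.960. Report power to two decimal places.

power ≈ 0.24

For two equal groups, power = Φ(d·√(n/2) − z_{α/2}).
d·√(n/2) = 0.37 × √(23/2) = 0.37 × 3.391 = 1.255.
z_β = 1.255 − 1.960 = -0.705.
Power = Φ(-0.705) = 0.240.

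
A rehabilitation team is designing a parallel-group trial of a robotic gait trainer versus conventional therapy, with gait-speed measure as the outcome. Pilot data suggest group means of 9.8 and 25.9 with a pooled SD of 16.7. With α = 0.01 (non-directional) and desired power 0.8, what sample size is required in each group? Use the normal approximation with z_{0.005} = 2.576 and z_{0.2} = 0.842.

Cohen's d = |M₁ − M₂| / SD_pooled = |9.8 − 25.9| / 16.7 = 16.1 / 16.7 = 0.964.
For two independent groups with equal n: n = 2·((z_{α/2} + z_β) / d)².
z_{α/2} + z_β = 2.576 + 0.842 = 3.418.
n = 2 × (3.418 / 0.964)² = 2 × 3.546² = 2 × 12.57 = 25.1.
Round up to the next whole participant.

n = 26 per group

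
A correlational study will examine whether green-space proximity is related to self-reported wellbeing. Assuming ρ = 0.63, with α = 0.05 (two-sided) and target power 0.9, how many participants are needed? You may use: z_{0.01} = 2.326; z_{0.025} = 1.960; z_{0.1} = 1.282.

Fisher's z: C = ½·ln((1+r)/(1−r)) = ½·ln(4.4054) = 0.7414.
n = ((z_{α/2} + z_β)/C)² + 3.
(1.960 + 1.282) / 0.7414 = 3.242 / 0.7414 = 4.373.
n = 4.373² + 3 = 19.12 + 3 = 22.1.
Round up.

n = 23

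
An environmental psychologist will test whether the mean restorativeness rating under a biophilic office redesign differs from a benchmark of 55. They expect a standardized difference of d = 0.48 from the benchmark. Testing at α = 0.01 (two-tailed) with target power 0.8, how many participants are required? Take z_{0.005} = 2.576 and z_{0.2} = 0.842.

For a one-sample test: n = ((z_{α/2} + z_β) / d)².
z_{α/2} + z_β = 2.576 + 0.842 = 3.418.
n = (3.418 / 0.48)² = 7.121² = 50.71.
Round up.

n = 51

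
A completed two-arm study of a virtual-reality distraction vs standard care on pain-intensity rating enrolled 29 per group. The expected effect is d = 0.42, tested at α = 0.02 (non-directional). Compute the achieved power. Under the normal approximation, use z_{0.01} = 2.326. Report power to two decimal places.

For two equal groups, power = Φ(d·√(n/2) − z_{α/2}).
d·√(n/2) = 0.42 × √(29/2) = 0.42 × 3.808 = 1.599.
z_β = 1.599 − 2.326 = -0.727.
Power = Φ(-0.727) = 0.234.

power ≈ 0.23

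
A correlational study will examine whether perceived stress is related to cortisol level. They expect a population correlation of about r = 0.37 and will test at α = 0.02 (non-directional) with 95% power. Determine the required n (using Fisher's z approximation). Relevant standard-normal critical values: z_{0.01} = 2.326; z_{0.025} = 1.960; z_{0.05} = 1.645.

Fisher's z: C = ½·ln((1+r)/(1−r)) = ½·ln(2.1746) = 0.3884.
n = ((z_{α/2} + z_β)/C)² + 3.
(2.326 + 1.645) / 0.3884 = 3.971 / 0.3884 = 10.224.
n = 10.224² + 3 = 104.53 + 3 = 107.5.
Round up.

n = 108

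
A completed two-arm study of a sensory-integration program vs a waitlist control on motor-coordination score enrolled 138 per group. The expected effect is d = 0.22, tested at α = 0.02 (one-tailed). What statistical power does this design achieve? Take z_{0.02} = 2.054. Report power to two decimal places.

For two equal groups, power = Φ(d·√(n/2) − z_{α}).
d·√(n/2) = 0.22 × √(138/2) = 0.22 × 8.307 = 1.827.
z_β = 1.827 − 2.054 = -0.227.
Power = Φ(-0.227) = 0.410.

power ≈ 0.41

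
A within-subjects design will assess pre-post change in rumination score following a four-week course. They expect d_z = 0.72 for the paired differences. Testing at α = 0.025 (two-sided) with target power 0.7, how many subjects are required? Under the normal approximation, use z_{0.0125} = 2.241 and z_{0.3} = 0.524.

For a paired (one-sample on differences) test: n = ((z_{α/2} + z_β) / d)².
z_{α/2} + z_β = 2.241 + 0.524 = 2.765.
n = (2.765 / 0.72)² = 3.840² = 14.75.
Round up.

n = 15 pairs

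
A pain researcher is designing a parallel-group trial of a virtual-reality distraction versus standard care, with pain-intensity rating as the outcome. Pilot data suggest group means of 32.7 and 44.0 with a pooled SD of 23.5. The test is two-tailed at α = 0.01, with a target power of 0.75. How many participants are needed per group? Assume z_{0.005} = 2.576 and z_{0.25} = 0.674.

Cohen's d = |M₁ − M₂| / SD_pooled = |32.7 − 44.0| / 23.5 = 11.3 / 23.5 = 0.481.
For two independent groups with equal n: n = 2·((z_{α/2} + z_β) / d)².
z_{α/2} + z_β = 2.576 + 0.674 = 3.250.
n = 2 × (3.250 / 0.481)² = 2 × 6.757² = 2 × 45.65 = 91.3.
Round up to the next whole participant.

n = 92 per group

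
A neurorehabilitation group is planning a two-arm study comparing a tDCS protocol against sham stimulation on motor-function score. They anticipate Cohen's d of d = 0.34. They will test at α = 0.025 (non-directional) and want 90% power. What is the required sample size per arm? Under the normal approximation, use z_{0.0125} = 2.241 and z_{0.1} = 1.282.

n = 215 per group

For two independent groups with equal n: n = 2·((z_{α/2} + z_β) / d)².
z_{α/2} + z_β = 2.241 + 1.282 = 3.523.
n = 2 × (3.523 / 0.34)² = 2 × 10.362² = 2 × 107.37 = 214.7.
Round up to the next whole participant.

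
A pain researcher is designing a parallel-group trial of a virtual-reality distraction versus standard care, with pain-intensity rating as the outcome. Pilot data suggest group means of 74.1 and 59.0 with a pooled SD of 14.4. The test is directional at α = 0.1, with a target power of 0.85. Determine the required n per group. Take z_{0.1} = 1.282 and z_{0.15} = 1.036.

Cohen's d = |M₁ − M₂| / SD_pooled = |74.1 − 59.0| / 14.4 = 15.1 / 14.4 = 1.049.
For two independent groups with equal n: n = 2·((z_{α} + z_β) / d)².
z_{α} + z_β = 1.282 + 1.036 = 2.318.
n = 2 × (2.318 / 1.049)² = 2 × 2.210² = 2 × 4.88 = 9.8.
Round up to the next whole participant.

n = 10 per group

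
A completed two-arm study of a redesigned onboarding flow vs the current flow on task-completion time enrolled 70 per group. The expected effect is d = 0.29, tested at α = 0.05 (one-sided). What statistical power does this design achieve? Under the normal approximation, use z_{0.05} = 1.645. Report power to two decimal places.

For two equal groups, power = Φ(d·√(n/2) − z_{α}).
d·√(n/2) = 0.29 × √(70/2) = 0.29 × 5.916 = 1.716.
z_β = 1.716 − 1.645 = 0.071.
Power = Φ(0.071) = 0.528.

power ≈ 0.53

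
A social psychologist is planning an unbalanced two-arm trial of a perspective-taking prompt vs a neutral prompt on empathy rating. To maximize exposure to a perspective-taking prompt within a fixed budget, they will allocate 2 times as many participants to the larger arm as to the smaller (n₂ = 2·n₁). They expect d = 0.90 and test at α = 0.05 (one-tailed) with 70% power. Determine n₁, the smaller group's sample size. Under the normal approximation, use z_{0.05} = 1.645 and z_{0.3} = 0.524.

With allocation ratio k = n₂/n₁ = 2, Var(x̄₁−x̄₂) = σ²(1/n₁ + 1/(k·n₁)) = σ²·(k+1)/(k·n₁).
So n₁ = (1 + 1/k)·((z_{α} + z_β)/d)² = 1.500 × (2.169/0.90)².
n₁ = 1.500 × 5.81 = 8.7.
Round up: n₁ = 9, giving n₂ = 2 × 9 = 18.

n₁ = 9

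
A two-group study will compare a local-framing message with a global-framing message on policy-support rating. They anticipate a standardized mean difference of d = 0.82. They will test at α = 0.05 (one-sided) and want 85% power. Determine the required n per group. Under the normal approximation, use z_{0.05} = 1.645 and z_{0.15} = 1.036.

n = 22 per group

For two independent groups with equal n: n = 2·((z_{α} + z_β) / d)².
z_{α} + z_β = 1.645 + 1.036 = 2.681.
n = 2 × (2.681 / 0.82)² = 2 × 3.270² = 2 × 10.69 = 21.4.
Round up to the next whole participant.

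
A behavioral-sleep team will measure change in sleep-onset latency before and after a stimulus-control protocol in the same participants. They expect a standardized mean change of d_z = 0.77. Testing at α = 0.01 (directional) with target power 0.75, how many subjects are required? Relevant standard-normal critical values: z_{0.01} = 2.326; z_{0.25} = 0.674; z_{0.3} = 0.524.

n = 16 pairs

For a paired (one-sample on differences) test: n = ((z_{α} + z_β) / d)².
z_{α} + z_β = 2.326 + 0.674 = 3.000.
n = (3.000 / 0.77)² = 3.896² = 15.18.
Round up.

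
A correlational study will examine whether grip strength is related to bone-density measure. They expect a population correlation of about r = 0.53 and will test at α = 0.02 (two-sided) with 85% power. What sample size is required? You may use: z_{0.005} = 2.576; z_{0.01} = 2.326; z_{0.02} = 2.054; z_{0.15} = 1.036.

Fisher's z: C = ½·ln((1+r)/(1−r)) = ½·ln(3.2553) = 0.5901.
n = ((z_{α/2} + z_β)/C)² + 3.
(2.326 + 1.036) / 0.5901 = 3.362 / 0.5901 = 5.697.
n = 5.697² + 3 = 32.46 + 3 = 35.5.
Round up.

n = 36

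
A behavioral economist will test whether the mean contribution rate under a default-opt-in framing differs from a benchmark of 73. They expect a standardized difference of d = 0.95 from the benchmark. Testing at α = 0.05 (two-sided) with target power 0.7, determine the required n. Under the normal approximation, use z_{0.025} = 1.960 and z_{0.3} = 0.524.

n = 7

For a one-sample test: n = ((z_{α/2} + z_β) / d)².
z_{α/2} + z_β = 1.960 + 0.524 = 2.484.
n = (2.484 / 0.95)² = 2.615² = 6.84.
Round up.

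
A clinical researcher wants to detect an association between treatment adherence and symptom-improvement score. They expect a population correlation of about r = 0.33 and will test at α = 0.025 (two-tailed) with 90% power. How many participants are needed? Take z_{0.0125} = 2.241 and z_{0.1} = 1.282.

Fisher's z: C = ½·ln((1+r)/(1−r)) = ½·ln(1.9851) = 0.3428.
n = ((z_{α/2} + z_β)/C)² + 3.
(2.241 + 1.282) / 0.3428 = 3.523 / 0.3428 = 10.277.
n = 10.277² + 3 = 105.62 + 3 = 108.6.
Round up.

n = 109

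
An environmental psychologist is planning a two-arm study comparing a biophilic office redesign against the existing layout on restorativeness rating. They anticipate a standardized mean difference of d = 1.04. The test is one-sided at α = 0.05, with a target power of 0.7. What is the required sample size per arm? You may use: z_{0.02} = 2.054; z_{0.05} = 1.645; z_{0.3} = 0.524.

n = 9 per group

For two independent groups with equal n: n = 2·((z_{α} + z_β) / d)².
z_{α} + z_β = 1.645 + 0.524 = 2.169.
n = 2 × (2.169 / 1.04)² = 2 × 2.086² = 2 × 4.35 = 8.7.
Round up to the next whole participant.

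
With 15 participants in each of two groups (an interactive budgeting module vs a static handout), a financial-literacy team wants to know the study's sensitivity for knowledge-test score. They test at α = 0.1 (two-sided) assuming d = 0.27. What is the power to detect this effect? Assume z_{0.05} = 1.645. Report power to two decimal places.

power ≈ 0.18

For two equal groups, power = Φ(d·√(n/2) − z_{α/2}).
d·√(n/2) = 0.27 × √(15/2) = 0.27 × 2.739 = 0.739.
z_β = 0.739 − 1.645 = -0.906.
Power = Φ(-0.906) = 0.183.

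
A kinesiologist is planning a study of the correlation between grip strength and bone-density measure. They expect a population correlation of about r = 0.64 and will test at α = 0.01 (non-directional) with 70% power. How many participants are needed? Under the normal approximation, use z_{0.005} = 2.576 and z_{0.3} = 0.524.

Fisher's z: C = ½·ln((1+r)/(1−r)) = ½·ln(4.5556) = 0.7582.
n = ((z_{α/2} + z_β)/C)² + 3.
(2.576 + 0.524) / 0.7582 = 3.100 / 0.7582 = 4.089.
n = 4.089² + 3 = 16.72 + 3 = 19.7.
Round up.

n = 20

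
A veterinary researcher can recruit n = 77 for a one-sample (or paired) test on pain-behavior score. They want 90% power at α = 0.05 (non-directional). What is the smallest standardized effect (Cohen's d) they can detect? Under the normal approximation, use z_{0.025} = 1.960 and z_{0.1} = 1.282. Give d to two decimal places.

d_min ≈ 0.37

For a single sample (or paired design) of n = 77: d_min = (z_{α/2} + z_β)/√n.
z-sum = 1.960 + 1.282 = 3.242.
d_min = 3.242 / √77 = 3.242 / 8.775 = 0.369.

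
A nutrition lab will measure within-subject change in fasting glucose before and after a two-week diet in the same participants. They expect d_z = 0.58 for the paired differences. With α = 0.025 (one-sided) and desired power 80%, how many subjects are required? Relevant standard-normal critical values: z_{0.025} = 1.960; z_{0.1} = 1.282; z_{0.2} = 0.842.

n = 24 pairs

For a paired (one-sample on differences) test: n = ((z_{α} + z_β) / d)².
z_{α} + z_β = 1.960 + 0.842 = 2.802.
n = (2.802 / 0.58)² = 4.831² = 23.34.
Round up.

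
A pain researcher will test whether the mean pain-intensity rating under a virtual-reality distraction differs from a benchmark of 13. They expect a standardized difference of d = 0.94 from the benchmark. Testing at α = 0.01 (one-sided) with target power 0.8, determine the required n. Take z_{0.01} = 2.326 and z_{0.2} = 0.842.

For a one-sample test: n = ((z_{α} + z_β) / d)².
z_{α} + z_β = 2.326 + 0.842 = 3.168.
n = (3.168 / 0.94)² = 3.370² = 11.36.
Round up.

n = 12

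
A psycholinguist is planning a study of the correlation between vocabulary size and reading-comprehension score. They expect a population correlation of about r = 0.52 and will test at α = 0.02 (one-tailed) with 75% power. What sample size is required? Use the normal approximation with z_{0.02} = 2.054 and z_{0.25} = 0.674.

n = 26

Fisher's z: C = ½·ln((1+r)/(1−r)) = ½·ln(3.1667) = 0.5763.
n = ((z_{α} + z_β)/C)² + 3.
(2.054 + 0.674) / 0.5763 = 2.728 / 0.5763 = 4.734.
n = 4.734² + 3 = 22.41 + 3 = 25.4.
Round up.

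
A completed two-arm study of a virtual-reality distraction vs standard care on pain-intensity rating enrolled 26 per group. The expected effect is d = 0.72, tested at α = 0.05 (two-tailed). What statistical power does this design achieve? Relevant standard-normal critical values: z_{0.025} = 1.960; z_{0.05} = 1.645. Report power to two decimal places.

For two equal groups, power = Φ(d·√(n/2) − z_{α/2}).
d·√(n/2) = 0.72 × √(26/2) = 0.72 × 3.606 = 2.596.
z_β = 2.596 − 1.960 = 0.636.
Power = Φ(0.636) = 0.738.

power ≈ 0.74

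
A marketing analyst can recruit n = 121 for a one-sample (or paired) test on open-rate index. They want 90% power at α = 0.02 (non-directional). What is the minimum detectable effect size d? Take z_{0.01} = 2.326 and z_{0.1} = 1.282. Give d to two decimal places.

d_min ≈ 0.33

For a single sample (or paired design) of n = 121: d_min = (z_{α/2} + z_β)/√n.
z-sum = 2.326 + 1.282 = 3.608.
d_min = 3.608 / √121 = 3.608 / 11.000 = 0.328.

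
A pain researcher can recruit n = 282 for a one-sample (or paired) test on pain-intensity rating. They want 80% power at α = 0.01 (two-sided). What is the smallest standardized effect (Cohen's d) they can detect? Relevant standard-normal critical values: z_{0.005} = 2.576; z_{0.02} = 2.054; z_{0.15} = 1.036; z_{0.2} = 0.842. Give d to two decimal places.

d_min ≈ 0.20

For a single sample (or paired design) of n = 282: d_min = (z_{α/2} + z_β)/√n.
z-sum = 2.576 + 0.842 = 3.418.
d_min = 3.418 / √282 = 3.418 / 16.793 = 0.204.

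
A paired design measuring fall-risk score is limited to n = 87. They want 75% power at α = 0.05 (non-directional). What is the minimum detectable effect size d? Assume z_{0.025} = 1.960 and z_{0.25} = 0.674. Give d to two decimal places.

d_min ≈ 0.28

For a single sample (or paired design) of n = 87: d_min = (z_{α/2} + z_β)/√n.
z-sum = 1.960 + 0.674 = 2.634.
d_min = 2.634 / √87 = 2.634 / 9.327 = 0.282.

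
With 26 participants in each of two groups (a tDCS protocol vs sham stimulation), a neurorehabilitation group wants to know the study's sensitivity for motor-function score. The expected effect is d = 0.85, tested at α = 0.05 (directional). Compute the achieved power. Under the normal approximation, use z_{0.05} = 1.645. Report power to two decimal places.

power ≈ 0.92

For two equal groups, power = Φ(d·√(n/2) − z_{α}).
d·√(n/2) = 0.85 × √(26/2) = 0.85 × 3.606 = 3.065.
z_β = 3.065 − 1.645 = 1.420.
Power = Φ(1.420) = 0.922.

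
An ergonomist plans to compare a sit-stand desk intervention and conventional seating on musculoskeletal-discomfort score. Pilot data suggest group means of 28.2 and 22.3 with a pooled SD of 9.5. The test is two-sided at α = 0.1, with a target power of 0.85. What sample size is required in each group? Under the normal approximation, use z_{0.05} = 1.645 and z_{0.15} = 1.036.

Cohen's d = |M₁ − M₂| / SD_pooled = |28.2 − 22.3| / 9.5 = 5.9 / 9.5 = 0.621.
For two independent groups with equal n: n = 2·((z_{α/2} + z_β) / d)².
z_{α/2} + z_β = 1.645 + 1.036 = 2.681.
n = 2 × (2.681 / 0.621)² = 2 × 4.317² = 2 × 18.64 = 37.3.
Round up to the next whole participant.

n = 38 per group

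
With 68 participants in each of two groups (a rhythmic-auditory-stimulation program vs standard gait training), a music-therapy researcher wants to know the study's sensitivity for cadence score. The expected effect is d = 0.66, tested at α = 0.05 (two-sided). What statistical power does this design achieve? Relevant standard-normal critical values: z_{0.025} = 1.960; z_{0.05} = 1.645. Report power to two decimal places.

power ≈ 0.97

For two equal groups, power = Φ(d·√(n/2) − z_{α/2}).
d·√(n/2) = 0.66 × √(68/2) = 0.66 × 5.831 = 3.848.
z_β = 3.848 − 1.960 = 1.888.
Power = Φ(1.888) = 0.971.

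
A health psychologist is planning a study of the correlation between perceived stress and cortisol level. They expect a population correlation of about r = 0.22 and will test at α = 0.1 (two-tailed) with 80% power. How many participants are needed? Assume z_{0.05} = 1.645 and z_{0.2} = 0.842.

n = 127

Fisher's z: C = ½·ln((1+r)/(1−r)) = ½·ln(1.5641) = 0.2237.
n = ((z_{α/2} + z_β)/C)² + 3.
(1.645 + 0.842) / 0.2237 = 2.487 / 0.2237 = 11.118.
n = 11.118² + 3 = 123.60 + 3 = 126.6.
Round up.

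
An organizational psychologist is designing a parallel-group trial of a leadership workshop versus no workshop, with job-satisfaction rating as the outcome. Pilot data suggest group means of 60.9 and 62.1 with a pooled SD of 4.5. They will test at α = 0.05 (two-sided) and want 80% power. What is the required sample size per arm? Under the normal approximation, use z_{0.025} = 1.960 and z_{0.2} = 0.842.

Cohen's d = |M₁ − M₂| / SD_pooled = |60.9 − 62.1| / 4.5 = 1.2 / 4.5 = 0.267.
For two independent groups with equal n: n = 2·((z_{α/2} + z_β) / d)².
z_{α/2} + z_β = 1.960 + 0.842 = 2.802.
n = 2 × (2.802 / 0.267)² = 2 × 10.494² = 2 × 110.13 = 220.3.
Round up to the next whole participant.

n = 221 per group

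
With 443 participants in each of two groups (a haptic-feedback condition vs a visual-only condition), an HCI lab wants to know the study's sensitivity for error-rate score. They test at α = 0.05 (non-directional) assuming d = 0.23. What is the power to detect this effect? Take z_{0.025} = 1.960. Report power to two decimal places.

For two equal groups, power = Φ(d·√(n/2) − z_{α/2}).
d·√(n/2) = 0.23 × √(443/2) = 0.23 × 14.883 = 3.423.
z_β = 3.423 − 1.960 = 1.463.
Power = Φ(1.463) = 0.928.

power ≈ 0.93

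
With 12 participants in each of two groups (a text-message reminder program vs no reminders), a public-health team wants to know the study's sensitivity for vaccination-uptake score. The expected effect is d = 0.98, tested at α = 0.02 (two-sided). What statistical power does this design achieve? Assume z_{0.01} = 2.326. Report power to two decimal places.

For two equal groups, power = Φ(d·√(n/2) − z_{α/2}).
d·√(n/2) = 0.98 × √(12/2) = 0.98 × 2.449 = 2.400.
z_β = 2.400 − 2.326 = 0.074.
Power = Φ(0.074) = 0.530.

power ≈ 0.53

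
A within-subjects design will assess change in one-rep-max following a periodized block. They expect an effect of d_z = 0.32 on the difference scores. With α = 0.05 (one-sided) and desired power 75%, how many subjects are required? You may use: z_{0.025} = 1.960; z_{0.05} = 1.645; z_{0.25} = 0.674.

n = 53 pairs

For a paired (one-sample on differences) test: n = ((z_{α} + z_β) / d)².
z_{α} + z_β = 1.645 + 0.674 = 2.319.
n = (2.319 / 0.32)² = 7.247² = 52.52.
Round up.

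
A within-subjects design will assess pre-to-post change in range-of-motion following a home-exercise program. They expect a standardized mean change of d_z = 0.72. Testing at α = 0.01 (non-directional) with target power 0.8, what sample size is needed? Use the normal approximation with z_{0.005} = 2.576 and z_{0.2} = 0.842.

For a paired (one-sample on differences) test: n = ((z_{α/2} + z_β) / d)².
z_{α/2} + z_β = 2.576 + 0.842 = 3.418.
n = (3.418 / 0.72)² = 4.747² = 22.54.
Round up.

n = 23 pairs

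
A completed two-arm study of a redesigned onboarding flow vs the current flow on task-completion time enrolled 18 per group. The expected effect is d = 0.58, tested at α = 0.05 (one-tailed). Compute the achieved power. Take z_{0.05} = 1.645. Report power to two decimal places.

For two equal groups, power = Φ(d·√(n/2) − z_{α}).
d·√(n/2) = 0.58 × √(18/2) = 0.58 × 3.000 = 1.740.
z_β = 1.740 − 1.645 = 0.095.
Power = Φ(0.095) = 0.538.

power ≈ 0.54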